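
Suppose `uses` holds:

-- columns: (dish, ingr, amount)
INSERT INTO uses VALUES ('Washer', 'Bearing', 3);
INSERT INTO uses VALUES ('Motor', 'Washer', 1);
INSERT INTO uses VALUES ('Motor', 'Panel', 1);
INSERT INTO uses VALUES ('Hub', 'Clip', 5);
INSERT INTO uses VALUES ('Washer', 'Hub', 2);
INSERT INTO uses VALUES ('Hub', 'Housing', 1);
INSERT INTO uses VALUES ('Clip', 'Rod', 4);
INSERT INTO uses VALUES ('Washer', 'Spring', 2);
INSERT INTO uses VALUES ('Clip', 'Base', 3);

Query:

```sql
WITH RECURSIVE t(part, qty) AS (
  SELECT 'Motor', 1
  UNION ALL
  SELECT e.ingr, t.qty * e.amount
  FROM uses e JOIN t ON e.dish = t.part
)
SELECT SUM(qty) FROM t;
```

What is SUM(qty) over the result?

Base: (Motor, qty=1).
Iteration 1: components of {Motor} -> Panel = 1*1 = 1, Washer = 1*1 = 1.
Iteration 2: components of {Panel,Washer} -> Bearing = 1*3 = 3, Hub = 1*2 = 2, Spring = 1*2 = 2.
Iteration 3: components of {Bearing,Hub,Spring} -> Clip = 2*5 = 10, Housing = 2*1 = 2.
Iteration 4: components of {Clip,Housing} -> Base = 10*3 = 30, Rod = 10*4 = 40.
Iteration 5: no further components; recursion stops.
SUM(qty) = 1 + 1 + 1 + 2 + 3 + 2 + 10 + 2 + 40 + 30 = 92.

92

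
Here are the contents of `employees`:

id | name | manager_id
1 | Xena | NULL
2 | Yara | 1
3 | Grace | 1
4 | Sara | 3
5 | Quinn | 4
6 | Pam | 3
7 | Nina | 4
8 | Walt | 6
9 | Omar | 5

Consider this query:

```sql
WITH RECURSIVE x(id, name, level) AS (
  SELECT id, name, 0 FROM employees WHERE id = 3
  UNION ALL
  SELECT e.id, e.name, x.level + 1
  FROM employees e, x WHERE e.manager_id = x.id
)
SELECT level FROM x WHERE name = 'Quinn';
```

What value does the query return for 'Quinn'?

2

Base: id=3 (Grace) at level 0.
Iteration 1: rows with manager_id in {3} -> Sara (id 4, level 1), Pam (id 6, level 1).
Iteration 2: rows with manager_id in {4,6} -> Quinn (id 5, level 2), Nina (id 7, level 2), Walt (id 8, level 2).
Iteration 3: rows with manager_id in {5,7,8} -> Omar (id 9, level 3).
Iteration 4: no rows with manager_id in {9}; recursion stops.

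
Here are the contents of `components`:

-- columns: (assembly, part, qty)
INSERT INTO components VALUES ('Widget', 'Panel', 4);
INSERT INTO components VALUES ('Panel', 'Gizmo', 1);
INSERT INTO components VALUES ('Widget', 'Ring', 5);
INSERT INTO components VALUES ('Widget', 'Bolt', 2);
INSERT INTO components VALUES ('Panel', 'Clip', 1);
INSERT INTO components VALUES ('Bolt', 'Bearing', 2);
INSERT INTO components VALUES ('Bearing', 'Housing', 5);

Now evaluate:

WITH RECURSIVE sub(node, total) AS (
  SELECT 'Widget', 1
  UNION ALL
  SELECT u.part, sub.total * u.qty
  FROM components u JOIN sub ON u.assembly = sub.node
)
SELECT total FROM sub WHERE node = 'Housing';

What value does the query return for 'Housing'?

Base: (Widget, total=1).
Iteration 1: components of {Widget} -> Bolt = 1*2 = 2, Panel = 1*4 = 4, Ring = 1*5 = 5.
Iteration 2: components of {Bolt,Panel,Ring} -> Bearing = 2*2 = 4, Clip = 4*1 = 4, Gizmo = 4*1 = 4.
Iteration 3: components of {Bearing,Clip,Gizmo} -> Housing = 4*5 = 20.
Iteration 4: no further components; recursion stops.

20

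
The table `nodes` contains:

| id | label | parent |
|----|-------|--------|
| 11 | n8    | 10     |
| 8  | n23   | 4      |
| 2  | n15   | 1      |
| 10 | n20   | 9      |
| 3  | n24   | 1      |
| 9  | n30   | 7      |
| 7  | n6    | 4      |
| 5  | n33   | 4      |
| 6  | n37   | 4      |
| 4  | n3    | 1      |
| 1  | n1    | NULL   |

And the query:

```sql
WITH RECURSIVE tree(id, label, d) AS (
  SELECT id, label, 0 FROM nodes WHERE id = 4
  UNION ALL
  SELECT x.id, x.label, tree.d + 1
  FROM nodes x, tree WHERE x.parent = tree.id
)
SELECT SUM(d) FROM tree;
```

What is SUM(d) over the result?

13

Base: id=4 (n3) at d 0.
Iteration 1: rows with parent in {4} -> n33 (id 5, d 1), n37 (id 6, d 1), n6 (id 7, d 1), n23 (id 8, d 1).
Iteration 2: rows with parent in {5,6,7,8} -> n30 (id 9, d 2).
Iteration 3: rows with parent in {9} -> n20 (id 10, d 3).
Iteration 4: rows with parent in {10} -> n8 (id 11, d 4).
Iteration 5: no rows with parent in {11}; recursion stops.
SUM(d) = 0 + 1 + 1 + 1 + 1 + 2 + 3 + 4 = 13.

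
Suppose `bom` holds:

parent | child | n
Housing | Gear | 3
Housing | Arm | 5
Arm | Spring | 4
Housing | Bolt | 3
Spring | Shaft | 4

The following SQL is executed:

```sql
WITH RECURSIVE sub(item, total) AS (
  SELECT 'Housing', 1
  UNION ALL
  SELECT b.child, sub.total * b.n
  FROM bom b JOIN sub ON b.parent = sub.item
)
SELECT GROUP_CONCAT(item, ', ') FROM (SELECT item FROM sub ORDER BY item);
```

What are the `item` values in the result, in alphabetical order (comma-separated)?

Base: (Housing, total=1).
Iteration 1: components of {Housing} -> Arm = 1*5 = 5, Bolt = 1*3 = 3, Gear = 1*3 = 3.
Iteration 2: components of {Arm,Bolt,Gear} -> Spring = 5*4 = 20.
Iteration 3: components of {Spring} -> Shaft = 20*4 = 80.
Iteration 4: no further components; recursion stops.

Arm, Bolt, Gear, Housing, Shaft, Spring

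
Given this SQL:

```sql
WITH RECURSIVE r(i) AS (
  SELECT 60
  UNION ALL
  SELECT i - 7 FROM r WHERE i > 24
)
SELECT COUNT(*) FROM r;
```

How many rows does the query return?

7

Base: i=60.
Iteration 1: 60 > 24 holds -> i = 60 - 7 = 53.
Iteration 2: 53 > 24 holds -> i = 53 - 7 = 46.
Iteration 3: 46 > 24 holds -> i = 46 - 7 = 39.
Iteration 4: 39 > 24 holds -> i = 39 - 7 = 32.
Iteration 5: 32 > 24 holds -> i = 32 - 7 = 25.
Iteration 6: 25 > 24 holds -> i = 25 - 7 = 18.
Iteration 7: 18 > 24 fails; recursion stops.
Total rows emitted: 7.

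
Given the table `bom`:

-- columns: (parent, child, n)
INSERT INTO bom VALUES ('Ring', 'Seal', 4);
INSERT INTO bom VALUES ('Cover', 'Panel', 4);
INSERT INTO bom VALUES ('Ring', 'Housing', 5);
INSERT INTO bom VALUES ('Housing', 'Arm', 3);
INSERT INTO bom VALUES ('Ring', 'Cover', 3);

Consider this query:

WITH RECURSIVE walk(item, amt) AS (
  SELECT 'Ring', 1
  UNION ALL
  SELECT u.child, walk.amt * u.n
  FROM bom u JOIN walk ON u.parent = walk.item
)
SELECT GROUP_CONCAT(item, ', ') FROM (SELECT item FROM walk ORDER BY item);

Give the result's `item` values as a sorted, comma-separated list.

Arm, Cover, Housing, Panel, Ring, Seal

Base: (Ring, amt=1).
Iteration 1: components of {Ring} -> Cover = 1*3 = 3, Housing = 1*5 = 5, Seal = 1*4 = 4.
Iteration 2: components of {Cover,Housing,Seal} -> Arm = 5*3 = 15, Panel = 3*4 = 12.
Iteration 3: no further components; recursion stops.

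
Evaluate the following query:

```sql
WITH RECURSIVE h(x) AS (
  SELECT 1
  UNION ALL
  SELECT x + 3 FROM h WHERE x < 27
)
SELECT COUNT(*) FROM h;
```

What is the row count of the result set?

10

Base: x=1.
Iteration 1: 1 < 27 holds -> x = 1 + 3 = 4.
Iteration 2: 4 < 27 holds -> x = 4 + 3 = 7.
Iteration 3: 7 < 27 holds -> x = 7 + 3 = 10.
Iteration 4: 10 < 27 holds -> x = 10 + 3 = 13.
Iteration 5: 13 < 27 holds -> x = 13 + 3 = 16.
Iteration 6: 16 < 27 holds -> x = 16 + 3 = 19.
Iteration 7: 19 < 27 holds -> x = 19 + 3 = 22.
Iteration 8: 22 < 27 holds -> x = 22 + 3 = 25.
Iteration 9: 25 < 27 holds -> x = 25 + 3 = 28.
Iteration 10: 28 < 27 fails; recursion stops.
Total rows emitted: 10.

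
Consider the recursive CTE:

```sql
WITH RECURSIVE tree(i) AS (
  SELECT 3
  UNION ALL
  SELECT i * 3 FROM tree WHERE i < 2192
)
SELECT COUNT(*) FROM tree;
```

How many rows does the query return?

Base: i=3.
Iteration 1: 3 < 2192 holds -> i = 3 * 3 = 9.
Iteration 2: 9 < 2192 holds -> i = 9 * 3 = 27.
Iteration 3: 27 < 2192 holds -> i = 27 * 3 = 81.
Iteration 4: 81 < 2192 holds -> i = 81 * 3 = 243.
Iteration 5: 243 < 2192 holds -> i = 243 * 3 = 729.
Iteration 6: 729 < 2192 holds -> i = 729 * 3 = 2187.
Iteration 7: 2187 < 2192 holds -> i = 2187 * 3 = 6561.
Iteration 8: 6561 < 2192 fails; recursion stops.
Total rows emitted: 8.

8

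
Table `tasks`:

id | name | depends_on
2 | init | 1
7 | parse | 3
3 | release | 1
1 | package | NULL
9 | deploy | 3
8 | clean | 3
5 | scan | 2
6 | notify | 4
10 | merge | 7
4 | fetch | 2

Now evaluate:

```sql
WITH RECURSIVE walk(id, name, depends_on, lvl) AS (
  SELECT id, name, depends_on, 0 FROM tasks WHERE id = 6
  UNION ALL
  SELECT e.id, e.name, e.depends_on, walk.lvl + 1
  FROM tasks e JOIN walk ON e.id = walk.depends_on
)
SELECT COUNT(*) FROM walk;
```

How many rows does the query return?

Base: id=6 (notify), depends_on=4, lvl 0.
Iteration 1: join on id=4 -> fetch (id 4, depends_on=2, lvl 1).
Iteration 2: join on id=2 -> init (id 2, depends_on=1, lvl 2).
Iteration 3: join on id=1 -> package (id 1, depends_on=NULL, lvl 3).
Iteration 4: depends_on is NULL; no match; recursion stops.
Total rows emitted: 4.

4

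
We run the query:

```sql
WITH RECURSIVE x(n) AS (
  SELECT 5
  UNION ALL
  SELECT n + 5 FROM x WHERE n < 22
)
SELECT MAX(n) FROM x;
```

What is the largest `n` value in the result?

25

Base: n=5.
Iteration 1: 5 < 22 holds -> n = 5 + 5 = 10.
Iteration 2: 10 < 22 holds -> n = 10 + 5 = 15.
Iteration 3: 15 < 22 holds -> n = 15 + 5 = 20.
Iteration 4: 20 < 22 holds -> n = 20 + 5 = 25.
Iteration 5: 25 < 22 fails; recursion stops.
n values: 5, 10, 15, 20, 25; the maximum is 25.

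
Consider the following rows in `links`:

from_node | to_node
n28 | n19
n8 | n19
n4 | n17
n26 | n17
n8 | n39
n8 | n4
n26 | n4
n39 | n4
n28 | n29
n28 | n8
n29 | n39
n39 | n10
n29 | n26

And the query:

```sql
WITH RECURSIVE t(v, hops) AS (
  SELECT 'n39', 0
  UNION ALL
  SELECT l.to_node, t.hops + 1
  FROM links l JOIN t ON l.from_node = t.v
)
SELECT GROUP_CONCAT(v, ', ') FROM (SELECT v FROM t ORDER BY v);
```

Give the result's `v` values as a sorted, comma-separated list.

n10, n17, n39, n4

Base: (n39, hops=0).
Iteration 1: edges from {n39} -> (n10, hops=1), (n4, hops=1).
Iteration 2: edges from {n10,n4} -> (n17, hops=2).
Iteration 3: no outgoing edges from {n17}; recursion stops.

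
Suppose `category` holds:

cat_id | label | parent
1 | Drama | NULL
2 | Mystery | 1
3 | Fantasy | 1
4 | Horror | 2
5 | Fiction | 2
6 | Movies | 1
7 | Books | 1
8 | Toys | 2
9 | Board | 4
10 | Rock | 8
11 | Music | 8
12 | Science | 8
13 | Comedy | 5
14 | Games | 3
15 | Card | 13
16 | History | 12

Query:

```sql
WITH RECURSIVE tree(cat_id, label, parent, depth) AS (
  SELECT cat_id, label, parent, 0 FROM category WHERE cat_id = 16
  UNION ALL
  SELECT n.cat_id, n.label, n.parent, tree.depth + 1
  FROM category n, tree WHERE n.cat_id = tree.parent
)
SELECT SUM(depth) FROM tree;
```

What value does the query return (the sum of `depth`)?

Base: cat_id=16 (History), parent=12, depth 0.
Iteration 1: join on cat_id=12 -> Science (id 12, parent=8, depth 1).
Iteration 2: join on cat_id=8 -> Toys (id 8, parent=2, depth 2).
Iteration 3: join on cat_id=2 -> Mystery (id 2, parent=1, depth 3).
Iteration 4: join on cat_id=1 -> Drama (id 1, parent=NULL, depth 4).
Iteration 5: parent is NULL; no match; recursion stops.
SUM(depth) = 0 + 1 + 2 + 3 + 4 = 10.

10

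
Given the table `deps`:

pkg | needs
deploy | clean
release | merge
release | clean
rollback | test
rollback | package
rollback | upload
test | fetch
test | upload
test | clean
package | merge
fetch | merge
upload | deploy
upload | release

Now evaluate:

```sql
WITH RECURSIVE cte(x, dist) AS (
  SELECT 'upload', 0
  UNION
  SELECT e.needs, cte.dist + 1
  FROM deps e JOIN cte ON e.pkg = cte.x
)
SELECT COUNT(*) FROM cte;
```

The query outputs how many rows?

Base: (upload, dist=0).
Iteration 1: edges from {upload} -> (deploy, dist=1), (release, dist=1).
Iteration 2: edges from {deploy,release} -> (clean, dist=2), (merge, dist=2). [UNION drops 1 duplicate row(s)]
Iteration 3: no outgoing edges from {clean,merge}; recursion stops.
Total rows emitted: 5.

5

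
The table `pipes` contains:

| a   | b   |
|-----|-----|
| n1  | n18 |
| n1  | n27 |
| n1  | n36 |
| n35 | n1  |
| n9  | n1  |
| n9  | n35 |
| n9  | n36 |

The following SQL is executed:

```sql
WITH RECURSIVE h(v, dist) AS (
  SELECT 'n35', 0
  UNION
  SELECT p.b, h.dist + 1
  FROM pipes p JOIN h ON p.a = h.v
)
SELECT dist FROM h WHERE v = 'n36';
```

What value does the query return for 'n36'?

Base: (n35, dist=0).
Iteration 1: edges from {n35} -> (n1, dist=1).
Iteration 2: edges from {n1} -> (n18, dist=2), (n27, dist=2), (n36, dist=2).
Iteration 3: no outgoing edges from {n18,n27,n36}; recursion stops.

2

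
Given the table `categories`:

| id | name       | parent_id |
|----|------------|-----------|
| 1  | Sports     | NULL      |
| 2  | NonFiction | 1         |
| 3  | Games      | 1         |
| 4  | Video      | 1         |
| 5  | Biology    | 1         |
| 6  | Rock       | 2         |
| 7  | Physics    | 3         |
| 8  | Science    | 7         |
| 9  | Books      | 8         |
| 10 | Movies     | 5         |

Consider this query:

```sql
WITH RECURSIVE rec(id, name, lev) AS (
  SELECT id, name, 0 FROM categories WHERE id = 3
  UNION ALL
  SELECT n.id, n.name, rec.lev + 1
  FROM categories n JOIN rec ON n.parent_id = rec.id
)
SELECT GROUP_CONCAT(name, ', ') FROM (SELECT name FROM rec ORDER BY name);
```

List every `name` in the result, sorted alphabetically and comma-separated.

Books, Games, Physics, Science

Base: id=3 (Games) at lev 0.
Iteration 1: rows with parent_id in {3} -> Physics (id 7, lev 1).
Iteration 2: rows with parent_id in {7} -> Science (id 8, lev 2).
Iteration 3: rows with parent_id in {8} -> Books (id 9, lev 3).
Iteration 4: no rows with parent_id in {9}; recursion stops.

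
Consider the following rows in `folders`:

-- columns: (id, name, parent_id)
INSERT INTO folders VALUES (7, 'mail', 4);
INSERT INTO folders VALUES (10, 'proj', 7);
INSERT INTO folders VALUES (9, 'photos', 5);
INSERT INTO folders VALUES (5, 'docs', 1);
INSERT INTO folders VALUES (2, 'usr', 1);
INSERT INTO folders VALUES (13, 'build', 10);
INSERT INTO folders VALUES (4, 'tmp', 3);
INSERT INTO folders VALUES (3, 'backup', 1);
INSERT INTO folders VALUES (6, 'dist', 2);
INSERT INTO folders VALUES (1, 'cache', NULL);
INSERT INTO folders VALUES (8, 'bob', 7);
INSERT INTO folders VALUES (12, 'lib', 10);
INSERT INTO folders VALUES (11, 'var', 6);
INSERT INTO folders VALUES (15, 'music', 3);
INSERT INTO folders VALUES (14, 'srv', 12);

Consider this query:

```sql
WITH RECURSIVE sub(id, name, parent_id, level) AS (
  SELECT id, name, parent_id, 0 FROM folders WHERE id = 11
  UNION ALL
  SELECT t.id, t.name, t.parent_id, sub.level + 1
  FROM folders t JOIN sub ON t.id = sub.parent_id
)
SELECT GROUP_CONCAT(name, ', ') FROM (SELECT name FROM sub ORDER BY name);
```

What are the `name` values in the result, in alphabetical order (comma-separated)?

cache, dist, usr, var

Base: id=11 (var), parent_id=6, level 0.
Iteration 1: join on id=6 -> dist (id 6, parent_id=2, level 1).
Iteration 2: join on id=2 -> usr (id 2, parent_id=1, level 2).
Iteration 3: join on id=1 -> cache (id 1, parent_id=NULL, level 3).
Iteration 4: parent_id is NULL; no match; recursion stops.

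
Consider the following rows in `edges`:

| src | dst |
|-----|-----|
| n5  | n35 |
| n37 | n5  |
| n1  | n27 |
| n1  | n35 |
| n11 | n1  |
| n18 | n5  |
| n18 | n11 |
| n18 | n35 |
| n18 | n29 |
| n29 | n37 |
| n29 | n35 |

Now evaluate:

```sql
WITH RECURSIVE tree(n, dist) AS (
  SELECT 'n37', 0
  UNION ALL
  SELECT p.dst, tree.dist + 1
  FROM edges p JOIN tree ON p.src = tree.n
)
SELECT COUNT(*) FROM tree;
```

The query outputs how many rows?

3

Base: (n37, dist=0).
Iteration 1: edges from {n37} -> (n5, dist=1).
Iteration 2: edges from {n5} -> (n35, dist=2).
Iteration 3: no outgoing edges from {n35}; recursion stops.
Total rows emitted: 3.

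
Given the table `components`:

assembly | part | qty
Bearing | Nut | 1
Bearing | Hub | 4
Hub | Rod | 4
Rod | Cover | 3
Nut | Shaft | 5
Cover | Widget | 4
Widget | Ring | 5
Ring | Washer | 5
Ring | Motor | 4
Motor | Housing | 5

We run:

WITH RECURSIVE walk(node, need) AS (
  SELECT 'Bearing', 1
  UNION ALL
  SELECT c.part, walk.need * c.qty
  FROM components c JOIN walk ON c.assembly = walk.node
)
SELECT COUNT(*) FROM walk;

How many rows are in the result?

Base: (Bearing, need=1).
Iteration 1: components of {Bearing} -> Hub = 1*4 = 4, Nut = 1*1 = 1.
Iteration 2: components of {Hub,Nut} -> Rod = 4*4 = 16, Shaft = 1*5 = 5.
Iteration 3: components of {Rod,Shaft} -> Cover = 16*3 = 48.
Iteration 4: components of {Cover} -> Widget = 48*4 = 192.
Iteration 5: components of {Widget} -> Ring = 192*5 = 960.
Iteration 6: components of {Ring} -> Motor = 960*4 = 3840, Washer = 960*5 = 4800.
Iteration 7: components of {Motor,Washer} -> Housing = 3840*5 = 19200.
Iteration 8: no further components; recursion stops.
Total rows emitted: 11.

11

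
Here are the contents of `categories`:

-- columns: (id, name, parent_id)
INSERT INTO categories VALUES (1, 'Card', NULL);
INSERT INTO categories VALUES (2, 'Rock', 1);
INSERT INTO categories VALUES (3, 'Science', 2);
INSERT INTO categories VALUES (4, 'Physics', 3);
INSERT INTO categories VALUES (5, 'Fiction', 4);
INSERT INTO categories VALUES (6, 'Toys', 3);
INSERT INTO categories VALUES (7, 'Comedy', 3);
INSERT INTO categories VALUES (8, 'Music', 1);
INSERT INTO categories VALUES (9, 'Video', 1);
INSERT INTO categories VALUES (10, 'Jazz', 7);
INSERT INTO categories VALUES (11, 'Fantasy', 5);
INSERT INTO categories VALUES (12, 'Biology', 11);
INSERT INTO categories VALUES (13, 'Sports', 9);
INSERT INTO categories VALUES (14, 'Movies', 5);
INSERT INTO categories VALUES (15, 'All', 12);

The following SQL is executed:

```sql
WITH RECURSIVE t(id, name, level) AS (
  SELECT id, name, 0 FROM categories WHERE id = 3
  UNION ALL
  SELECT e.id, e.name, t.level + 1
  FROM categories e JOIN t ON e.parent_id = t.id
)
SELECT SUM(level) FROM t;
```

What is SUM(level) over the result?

22

Base: id=3 (Science) at level 0.
Iteration 1: rows with parent_id in {3} -> Physics (id 4, level 1), Toys (id 6, level 1), Comedy (id 7, level 1).
Iteration 2: rows with parent_id in {4,6,7} -> Fiction (id 5, level 2), Jazz (id 10, level 2).
Iteration 3: rows with parent_id in {5,10} -> Fantasy (id 11, level 3), Movies (id 14, level 3).
Iteration 4: rows with parent_id in {11,14} -> Biology (id 12, level 4).
Iteration 5: rows with parent_id in {12} -> All (id 15, level 5).
Iteration 6: no rows with parent_id in {15}; recursion stops.
SUM(level) = 0 + 1 + 1 + 1 + 2 + 2 + 3 + 3 + 4 + 5 = 22.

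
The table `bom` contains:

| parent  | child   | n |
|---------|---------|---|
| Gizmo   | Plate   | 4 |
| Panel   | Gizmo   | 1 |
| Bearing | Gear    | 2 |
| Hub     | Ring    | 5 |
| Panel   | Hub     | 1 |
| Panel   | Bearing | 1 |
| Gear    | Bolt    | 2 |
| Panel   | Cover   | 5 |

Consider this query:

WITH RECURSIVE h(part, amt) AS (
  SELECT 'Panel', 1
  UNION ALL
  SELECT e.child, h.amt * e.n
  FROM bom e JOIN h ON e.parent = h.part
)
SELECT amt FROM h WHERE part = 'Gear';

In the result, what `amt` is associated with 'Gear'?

Base: (Panel, amt=1).
Iteration 1: components of {Panel} -> Bearing = 1*1 = 1, Cover = 1*5 = 5, Gizmo = 1*1 = 1, Hub = 1*1 = 1.
Iteration 2: components of {Bearing,Cover,Gizmo,Hub} -> Gear = 1*2 = 2, Plate = 1*4 = 4, Ring = 1*5 = 5.
Iteration 3: components of {Gear,Plate,Ring} -> Bolt = 2*2 = 4.
Iteration 4: no further components; recursion stops.

2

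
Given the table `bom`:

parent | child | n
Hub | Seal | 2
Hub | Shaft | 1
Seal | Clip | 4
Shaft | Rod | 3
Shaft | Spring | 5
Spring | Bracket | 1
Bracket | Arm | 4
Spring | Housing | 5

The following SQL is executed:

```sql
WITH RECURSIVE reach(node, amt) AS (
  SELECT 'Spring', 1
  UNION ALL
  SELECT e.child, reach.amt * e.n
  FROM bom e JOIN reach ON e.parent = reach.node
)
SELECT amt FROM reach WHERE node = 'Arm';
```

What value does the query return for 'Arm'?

Base: (Spring, amt=1).
Iteration 1: components of {Spring} -> Bracket = 1*1 = 1, Housing = 1*5 = 5.
Iteration 2: components of {Bracket,Housing} -> Arm = 1*4 = 4.
Iteration 3: no further components; recursion stops.

4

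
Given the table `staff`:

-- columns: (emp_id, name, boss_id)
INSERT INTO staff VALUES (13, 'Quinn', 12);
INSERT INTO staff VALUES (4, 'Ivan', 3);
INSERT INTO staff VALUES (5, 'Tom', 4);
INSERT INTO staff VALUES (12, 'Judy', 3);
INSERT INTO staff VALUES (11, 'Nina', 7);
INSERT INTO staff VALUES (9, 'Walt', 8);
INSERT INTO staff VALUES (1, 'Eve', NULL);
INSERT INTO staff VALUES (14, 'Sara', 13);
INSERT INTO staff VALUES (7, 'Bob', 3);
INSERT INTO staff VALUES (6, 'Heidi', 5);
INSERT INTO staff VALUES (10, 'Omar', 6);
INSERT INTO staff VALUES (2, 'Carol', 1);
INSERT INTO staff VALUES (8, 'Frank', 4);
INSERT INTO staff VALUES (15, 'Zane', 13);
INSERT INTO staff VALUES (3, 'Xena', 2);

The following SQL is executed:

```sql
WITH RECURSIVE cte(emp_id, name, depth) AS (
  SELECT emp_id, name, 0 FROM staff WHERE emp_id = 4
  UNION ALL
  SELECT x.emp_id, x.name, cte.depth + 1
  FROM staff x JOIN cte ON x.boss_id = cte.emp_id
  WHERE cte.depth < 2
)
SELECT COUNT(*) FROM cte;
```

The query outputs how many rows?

Base: emp_id=4 (Ivan) at depth 0.
Iteration 1: rows with boss_id in {4} -> Tom (id 5, depth 1), Frank (id 8, depth 1).
Iteration 2: rows with boss_id in {5,8} -> Heidi (id 6, depth 2), Walt (id 9, depth 2).
Iteration 3: depth < 2 fails for all current rows; recursion stops.
Total rows emitted: 5.

5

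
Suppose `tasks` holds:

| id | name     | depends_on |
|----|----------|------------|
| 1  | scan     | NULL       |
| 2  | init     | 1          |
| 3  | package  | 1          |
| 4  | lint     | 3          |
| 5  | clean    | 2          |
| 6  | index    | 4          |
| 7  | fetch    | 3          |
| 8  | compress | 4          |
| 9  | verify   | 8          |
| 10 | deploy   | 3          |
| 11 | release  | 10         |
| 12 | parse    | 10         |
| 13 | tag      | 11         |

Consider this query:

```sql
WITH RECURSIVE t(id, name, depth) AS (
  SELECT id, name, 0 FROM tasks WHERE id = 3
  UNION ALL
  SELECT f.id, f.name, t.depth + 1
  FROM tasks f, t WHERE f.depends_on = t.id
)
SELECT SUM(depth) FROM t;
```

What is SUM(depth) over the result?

17

Base: id=3 (package) at depth 0.
Iteration 1: rows with depends_on in {3} -> lint (id 4, depth 1), fetch (id 7, depth 1), deploy (id 10, depth 1).
Iteration 2: rows with depends_on in {4,7,10} -> index (id 6, depth 2), compress (id 8, depth 2), release (id 11, depth 2), parse (id 12, depth 2).
Iteration 3: rows with depends_on in {6,8,11,12} -> verify (id 9, depth 3), tag (id 13, depth 3).
Iteration 4: no rows with depends_on in {9,13}; recursion stops.
SUM(depth) = 0 + 1 + 1 + 1 + 2 + 2 + 2 + 2 + 3 + 3 = 17.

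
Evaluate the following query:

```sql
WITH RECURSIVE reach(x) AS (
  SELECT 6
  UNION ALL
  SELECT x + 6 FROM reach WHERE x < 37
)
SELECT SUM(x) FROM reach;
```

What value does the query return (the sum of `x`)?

Base: x=6.
Iteration 1: 6 < 37 holds -> x = 6 + 6 = 12.
Iteration 2: 12 < 37 holds -> x = 12 + 6 = 18.
Iteration 3: 18 < 37 holds -> x = 18 + 6 = 24.
Iteration 4: 24 < 37 holds -> x = 24 + 6 = 30.
Iteration 5: 30 < 37 holds -> x = 30 + 6 = 36.
Iteration 6: 36 < 37 holds -> x = 36 + 6 = 42.
Iteration 7: 42 < 37 fails; recursion stops.
SUM(x) = 6 + 12 + 18 + 24 + 30 + 36 + 42 = 168.

168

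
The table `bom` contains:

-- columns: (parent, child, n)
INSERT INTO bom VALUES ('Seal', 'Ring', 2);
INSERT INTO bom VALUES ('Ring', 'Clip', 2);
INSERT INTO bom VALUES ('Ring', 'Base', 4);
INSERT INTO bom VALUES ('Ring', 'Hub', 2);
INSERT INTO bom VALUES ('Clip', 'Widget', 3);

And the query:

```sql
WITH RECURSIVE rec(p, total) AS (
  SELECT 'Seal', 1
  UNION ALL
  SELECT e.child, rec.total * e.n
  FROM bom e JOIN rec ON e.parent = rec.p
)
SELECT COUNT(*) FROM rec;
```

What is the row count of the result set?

6

Base: (Seal, total=1).
Iteration 1: components of {Seal} -> Ring = 1*2 = 2.
Iteration 2: components of {Ring} -> Base = 2*4 = 8, Clip = 2*2 = 4, Hub = 2*2 = 4.
Iteration 3: components of {Base,Clip,Hub} -> Widget = 4*3 = 12.
Iteration 4: no further components; recursion stops.
Total rows emitted: 6.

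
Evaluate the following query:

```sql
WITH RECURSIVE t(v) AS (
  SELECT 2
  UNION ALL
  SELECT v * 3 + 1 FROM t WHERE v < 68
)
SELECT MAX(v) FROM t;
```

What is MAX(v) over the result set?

Base: v=2.
Iteration 1: 2 < 68 holds -> v = 2 * 3 + 1 = 7.
Iteration 2: 7 < 68 holds -> v = 7 * 3 + 1 = 22.
Iteration 3: 22 < 68 holds -> v = 22 * 3 + 1 = 67.
Iteration 4: 67 < 68 holds -> v = 67 * 3 + 1 = 202.
Iteration 5: 202 < 68 fails; recursion stops.
v values: 2, 7, 22, 67, 202; the maximum is 202.

202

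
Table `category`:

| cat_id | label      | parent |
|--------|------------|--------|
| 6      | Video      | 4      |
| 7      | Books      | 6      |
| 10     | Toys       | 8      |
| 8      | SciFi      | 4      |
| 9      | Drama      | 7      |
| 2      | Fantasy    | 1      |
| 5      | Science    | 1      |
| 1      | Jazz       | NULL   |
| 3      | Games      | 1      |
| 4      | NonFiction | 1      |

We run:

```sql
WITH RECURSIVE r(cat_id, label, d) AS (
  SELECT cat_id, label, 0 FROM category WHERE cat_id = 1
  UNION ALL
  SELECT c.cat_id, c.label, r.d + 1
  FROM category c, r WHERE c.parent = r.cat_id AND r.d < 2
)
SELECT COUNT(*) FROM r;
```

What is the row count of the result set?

7

Base: cat_id=1 (Jazz) at d 0.
Iteration 1: rows with parent in {1} -> Fantasy (id 2, d 1), Games (id 3, d 1), NonFiction (id 4, d 1), Science (id 5, d 1).
Iteration 2: rows with parent in {2,3,4,5} -> Video (id 6, d 2), SciFi (id 8, d 2).
Iteration 3: d < 2 fails for all current rows; recursion stops.
Total rows emitted: 7.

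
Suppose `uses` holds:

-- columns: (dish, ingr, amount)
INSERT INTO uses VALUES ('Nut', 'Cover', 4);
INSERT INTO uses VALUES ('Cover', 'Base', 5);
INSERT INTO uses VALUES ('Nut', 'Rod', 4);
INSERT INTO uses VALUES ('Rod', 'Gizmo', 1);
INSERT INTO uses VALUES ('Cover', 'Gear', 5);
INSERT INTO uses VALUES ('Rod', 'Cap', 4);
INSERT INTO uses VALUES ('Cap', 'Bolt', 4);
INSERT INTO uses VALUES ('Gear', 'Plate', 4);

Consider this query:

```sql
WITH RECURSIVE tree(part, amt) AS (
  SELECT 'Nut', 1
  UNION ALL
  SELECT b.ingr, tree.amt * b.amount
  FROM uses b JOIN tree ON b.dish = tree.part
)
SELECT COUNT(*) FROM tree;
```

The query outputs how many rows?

Base: (Nut, amt=1).
Iteration 1: components of {Nut} -> Cover = 1*4 = 4, Rod = 1*4 = 4.
Iteration 2: components of {Cover,Rod} -> Base = 4*5 = 20, Cap = 4*4 = 16, Gear = 4*5 = 20, Gizmo = 4*1 = 4.
Iteration 3: components of {Base,Cap,Gear,Gizmo} -> Bolt = 16*4 = 64, Plate = 20*4 = 80.
Iteration 4: no further components; recursion stops.
Total rows emitted: 9.

9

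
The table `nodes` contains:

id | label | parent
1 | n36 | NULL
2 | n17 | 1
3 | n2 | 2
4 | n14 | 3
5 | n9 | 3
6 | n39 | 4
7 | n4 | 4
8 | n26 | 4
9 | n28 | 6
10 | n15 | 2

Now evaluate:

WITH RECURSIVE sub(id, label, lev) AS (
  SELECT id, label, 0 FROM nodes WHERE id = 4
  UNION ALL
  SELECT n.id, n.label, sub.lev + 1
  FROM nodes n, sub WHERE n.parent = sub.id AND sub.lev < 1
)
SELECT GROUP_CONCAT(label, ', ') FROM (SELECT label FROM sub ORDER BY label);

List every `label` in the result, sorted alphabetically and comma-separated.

n14, n26, n39, n4

Base: id=4 (n14) at lev 0.
Iteration 1: rows with parent in {4} -> n39 (id 6, lev 1), n4 (id 7, lev 1), n26 (id 8, lev 1).
Iteration 2: lev < 1 fails for all current rows; recursion stops.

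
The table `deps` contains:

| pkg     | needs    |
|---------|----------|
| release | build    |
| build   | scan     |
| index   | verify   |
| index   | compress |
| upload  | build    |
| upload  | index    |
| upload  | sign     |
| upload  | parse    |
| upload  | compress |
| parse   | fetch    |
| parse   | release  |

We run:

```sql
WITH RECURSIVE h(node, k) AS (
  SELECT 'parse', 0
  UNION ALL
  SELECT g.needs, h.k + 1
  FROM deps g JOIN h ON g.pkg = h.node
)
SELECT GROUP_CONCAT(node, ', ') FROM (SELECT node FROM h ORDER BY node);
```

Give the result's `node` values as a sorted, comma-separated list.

Base: (parse, k=0).
Iteration 1: edges from {parse} -> (fetch, k=1), (release, k=1).
Iteration 2: edges from {fetch,release} -> (build, k=2).
Iteration 3: edges from {build} -> (scan, k=3).
Iteration 4: no outgoing edges from {scan}; recursion stops.

build, fetch, parse, release, scan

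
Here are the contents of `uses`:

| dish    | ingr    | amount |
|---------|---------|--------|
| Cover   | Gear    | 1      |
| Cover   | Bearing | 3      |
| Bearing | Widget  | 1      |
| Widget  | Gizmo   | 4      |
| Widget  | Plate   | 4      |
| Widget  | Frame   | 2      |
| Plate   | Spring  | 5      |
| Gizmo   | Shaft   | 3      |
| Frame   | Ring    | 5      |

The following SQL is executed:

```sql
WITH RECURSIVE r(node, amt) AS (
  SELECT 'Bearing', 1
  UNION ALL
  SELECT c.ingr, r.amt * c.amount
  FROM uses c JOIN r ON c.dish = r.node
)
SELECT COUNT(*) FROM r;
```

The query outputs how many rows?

Base: (Bearing, amt=1).
Iteration 1: components of {Bearing} -> Widget = 1*1 = 1.
Iteration 2: components of {Widget} -> Frame = 1*2 = 2, Gizmo = 1*4 = 4, Plate = 1*4 = 4.
Iteration 3: components of {Frame,Gizmo,Plate} -> Ring = 2*5 = 10, Shaft = 4*3 = 12, Spring = 4*5 = 20.
Iteration 4: no further components; recursion stops.
Total rows emitted: 8.

8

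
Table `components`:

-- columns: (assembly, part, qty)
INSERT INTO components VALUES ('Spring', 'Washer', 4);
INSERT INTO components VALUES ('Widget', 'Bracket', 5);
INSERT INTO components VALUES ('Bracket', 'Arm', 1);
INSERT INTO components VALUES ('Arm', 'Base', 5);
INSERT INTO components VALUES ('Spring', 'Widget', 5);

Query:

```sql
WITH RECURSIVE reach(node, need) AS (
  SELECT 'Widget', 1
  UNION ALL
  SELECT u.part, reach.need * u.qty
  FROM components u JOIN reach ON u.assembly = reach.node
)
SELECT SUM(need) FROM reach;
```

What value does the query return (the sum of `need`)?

36

Base: (Widget, need=1).
Iteration 1: components of {Widget} -> Bracket = 1*5 = 5.
Iteration 2: components of {Bracket} -> Arm = 5*1 = 5.
Iteration 3: components of {Arm} -> Base = 5*5 = 25.
Iteration 4: no further components; recursion stops.
SUM(need) = 1 + 5 + 5 + 25 = 36.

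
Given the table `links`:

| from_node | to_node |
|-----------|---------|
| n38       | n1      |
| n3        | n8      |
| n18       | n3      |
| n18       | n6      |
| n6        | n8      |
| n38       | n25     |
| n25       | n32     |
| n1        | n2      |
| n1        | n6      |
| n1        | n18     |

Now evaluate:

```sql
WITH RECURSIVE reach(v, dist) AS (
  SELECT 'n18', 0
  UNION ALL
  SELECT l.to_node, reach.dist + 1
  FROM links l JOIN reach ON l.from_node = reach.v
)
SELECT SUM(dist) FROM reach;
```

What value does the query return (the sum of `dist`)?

Base: (n18, dist=0).
Iteration 1: edges from {n18} -> (n3, dist=1), (n6, dist=1).
Iteration 2: edges from {n3,n6} -> (n8, dist=2) x2. [UNION ALL keeps all 2 new rows, including repeats]
Iteration 3: no outgoing edges from {n8}; recursion stops.
SUM(dist) = 0 + 1 + 1 + 2 + 2 = 6.

6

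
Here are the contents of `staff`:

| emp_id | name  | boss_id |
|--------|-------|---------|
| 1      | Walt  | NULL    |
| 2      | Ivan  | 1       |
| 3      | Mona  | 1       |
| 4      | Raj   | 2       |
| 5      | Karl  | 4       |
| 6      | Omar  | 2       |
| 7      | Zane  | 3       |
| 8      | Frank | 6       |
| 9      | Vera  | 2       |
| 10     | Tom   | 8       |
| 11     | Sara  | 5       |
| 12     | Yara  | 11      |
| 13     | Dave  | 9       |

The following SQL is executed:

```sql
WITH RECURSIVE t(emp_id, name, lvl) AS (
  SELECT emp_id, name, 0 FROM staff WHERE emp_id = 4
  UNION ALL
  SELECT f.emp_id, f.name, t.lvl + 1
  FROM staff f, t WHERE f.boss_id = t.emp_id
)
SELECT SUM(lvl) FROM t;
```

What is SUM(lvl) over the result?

Base: emp_id=4 (Raj) at lvl 0.
Iteration 1: rows with boss_id in {4} -> Karl (id 5, lvl 1).
Iteration 2: rows with boss_id in {5} -> Sara (id 11, lvl 2).
Iteration 3: rows with boss_id in {11} -> Yara (id 12, lvl 3).
Iteration 4: no rows with boss_id in {12}; recursion stops.
SUM(lvl) = 0 + 1 + 2 + 3 = 6.

6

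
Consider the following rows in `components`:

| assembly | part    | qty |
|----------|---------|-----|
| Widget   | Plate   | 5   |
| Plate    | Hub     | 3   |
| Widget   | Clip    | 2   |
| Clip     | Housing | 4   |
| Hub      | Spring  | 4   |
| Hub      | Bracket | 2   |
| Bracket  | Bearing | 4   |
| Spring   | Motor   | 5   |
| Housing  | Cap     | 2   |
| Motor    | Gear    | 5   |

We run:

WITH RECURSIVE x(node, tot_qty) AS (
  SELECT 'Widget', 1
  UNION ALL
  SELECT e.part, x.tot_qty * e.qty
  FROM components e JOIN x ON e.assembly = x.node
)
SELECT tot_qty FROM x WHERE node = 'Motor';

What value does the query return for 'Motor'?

Base: (Widget, tot_qty=1).
Iteration 1: components of {Widget} -> Clip = 1*2 = 2, Plate = 1*5 = 5.
Iteration 2: components of {Clip,Plate} -> Housing = 2*4 = 8, Hub = 5*3 = 15.
Iteration 3: components of {Housing,Hub} -> Bracket = 15*2 = 30, Cap = 8*2 = 16, Spring = 15*4 = 60.
Iteration 4: components of {Bracket,Cap,Spring} -> Bearing = 30*4 = 120, Motor = 60*5 = 300.
Iteration 5: components of {Bearing,Motor} -> Gear = 300*5 = 1500.
Iteration 6: no further components; recursion stops.

300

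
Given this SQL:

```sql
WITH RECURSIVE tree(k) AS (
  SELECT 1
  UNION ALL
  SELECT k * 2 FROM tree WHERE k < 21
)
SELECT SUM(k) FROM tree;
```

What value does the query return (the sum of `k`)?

Base: k=1.
Iteration 1: 1 < 21 holds -> k = 1 * 2 = 2.
Iteration 2: 2 < 21 holds -> k = 2 * 2 = 4.
Iteration 3: 4 < 21 holds -> k = 4 * 2 = 8.
Iteration 4: 8 < 21 holds -> k = 8 * 2 = 16.
Iteration 5: 16 < 21 holds -> k = 16 * 2 = 32.
Iteration 6: 32 < 21 fails; recursion stops.
SUM(k) = 1 + 2 + 4 + 8 + 16 + 32 = 63.

63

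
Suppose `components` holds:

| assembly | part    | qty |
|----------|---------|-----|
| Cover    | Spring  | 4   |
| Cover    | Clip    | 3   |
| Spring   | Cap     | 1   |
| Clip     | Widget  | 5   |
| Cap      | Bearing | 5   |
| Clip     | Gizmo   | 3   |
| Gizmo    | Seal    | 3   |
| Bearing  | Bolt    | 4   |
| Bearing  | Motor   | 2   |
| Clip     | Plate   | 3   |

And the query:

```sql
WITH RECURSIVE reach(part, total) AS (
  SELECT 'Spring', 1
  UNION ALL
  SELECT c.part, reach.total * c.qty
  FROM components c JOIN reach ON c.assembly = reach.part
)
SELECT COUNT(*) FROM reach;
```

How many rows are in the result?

Base: (Spring, total=1).
Iteration 1: components of {Spring} -> Cap = 1*1 = 1.
Iteration 2: components of {Cap} -> Bearing = 1*5 = 5.
Iteration 3: components of {Bearing} -> Bolt = 5*4 = 20, Motor = 5*2 = 10.
Iteration 4: no further components; recursion stops.
Total rows emitted: 5.

5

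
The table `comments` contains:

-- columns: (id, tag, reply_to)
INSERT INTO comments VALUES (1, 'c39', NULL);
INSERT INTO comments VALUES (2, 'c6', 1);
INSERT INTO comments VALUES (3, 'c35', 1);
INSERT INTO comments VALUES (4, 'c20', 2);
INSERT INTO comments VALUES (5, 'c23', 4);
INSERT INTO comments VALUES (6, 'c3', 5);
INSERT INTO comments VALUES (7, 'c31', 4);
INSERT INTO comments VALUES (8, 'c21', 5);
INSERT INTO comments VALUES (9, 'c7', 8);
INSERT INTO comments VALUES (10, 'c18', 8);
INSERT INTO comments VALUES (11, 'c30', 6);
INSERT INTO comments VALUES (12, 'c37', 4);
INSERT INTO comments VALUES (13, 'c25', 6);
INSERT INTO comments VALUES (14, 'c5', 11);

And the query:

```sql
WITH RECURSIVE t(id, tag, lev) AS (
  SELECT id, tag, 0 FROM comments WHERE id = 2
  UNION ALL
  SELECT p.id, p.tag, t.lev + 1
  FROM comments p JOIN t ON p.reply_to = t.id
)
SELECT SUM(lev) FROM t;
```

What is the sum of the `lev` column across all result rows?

34

Base: id=2 (c6) at lev 0.
Iteration 1: rows with reply_to in {2} -> c20 (id 4, lev 1).
Iteration 2: rows with reply_to in {4} -> c23 (id 5, lev 2), c31 (id 7, lev 2), c37 (id 12, lev 2).
Iteration 3: rows with reply_to in {5,7,12} -> c3 (id 6, lev 3), c21 (id 8, lev 3).
Iteration 4: rows with reply_to in {6,8} -> c7 (id 9, lev 4), c18 (id 10, lev 4), c30 (id 11, lev 4), c25 (id 13, lev 4).
Iteration 5: rows with reply_to in {9,10,11,13} -> c5 (id 14, lev 5).
Iteration 6: no rows with reply_to in {14}; recursion stops.
SUM(lev) = 0 + 1 + 2 + 2 + 2 + 3 + 3 + 4 + 4 + 4 + 4 + 5 = 34.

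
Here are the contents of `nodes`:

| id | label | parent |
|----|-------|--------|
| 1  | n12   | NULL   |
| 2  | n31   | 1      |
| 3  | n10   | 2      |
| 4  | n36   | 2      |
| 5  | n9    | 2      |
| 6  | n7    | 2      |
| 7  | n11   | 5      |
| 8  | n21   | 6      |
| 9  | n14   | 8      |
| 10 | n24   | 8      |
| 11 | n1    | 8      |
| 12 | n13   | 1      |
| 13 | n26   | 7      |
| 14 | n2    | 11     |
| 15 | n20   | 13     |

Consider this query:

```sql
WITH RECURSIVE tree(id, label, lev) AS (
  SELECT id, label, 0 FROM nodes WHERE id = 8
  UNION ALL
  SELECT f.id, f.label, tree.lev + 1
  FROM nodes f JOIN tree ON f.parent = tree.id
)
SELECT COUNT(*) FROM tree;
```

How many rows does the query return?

Base: id=8 (n21) at lev 0.
Iteration 1: rows with parent in {8} -> n14 (id 9, lev 1), n24 (id 10, lev 1), n1 (id 11, lev 1).
Iteration 2: rows with parent in {9,10,11} -> n2 (id 14, lev 2).
Iteration 3: no rows with parent in {14}; recursion stops.
Total rows emitted: 5.

5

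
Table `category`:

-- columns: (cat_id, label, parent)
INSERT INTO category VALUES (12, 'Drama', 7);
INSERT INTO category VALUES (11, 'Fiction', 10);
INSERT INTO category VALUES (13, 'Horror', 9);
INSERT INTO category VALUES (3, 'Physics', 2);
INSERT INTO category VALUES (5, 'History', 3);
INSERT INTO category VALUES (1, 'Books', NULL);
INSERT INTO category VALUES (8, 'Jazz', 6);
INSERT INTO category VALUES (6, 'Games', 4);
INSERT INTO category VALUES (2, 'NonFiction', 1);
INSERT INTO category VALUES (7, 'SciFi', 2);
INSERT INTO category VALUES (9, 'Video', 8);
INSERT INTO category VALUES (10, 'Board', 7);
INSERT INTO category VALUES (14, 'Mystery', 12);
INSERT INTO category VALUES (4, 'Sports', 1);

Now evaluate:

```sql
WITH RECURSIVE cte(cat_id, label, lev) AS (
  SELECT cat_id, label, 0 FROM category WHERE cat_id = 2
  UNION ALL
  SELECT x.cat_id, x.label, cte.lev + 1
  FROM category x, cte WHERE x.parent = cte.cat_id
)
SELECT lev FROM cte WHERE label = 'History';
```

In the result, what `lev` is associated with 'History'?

Base: cat_id=2 (NonFiction) at lev 0.
Iteration 1: rows with parent in {2} -> Physics (id 3, lev 1), SciFi (id 7, lev 1).
Iteration 2: rows with parent in {3,7} -> History (id 5, lev 2), Board (id 10, lev 2), Drama (id 12, lev 2).
Iteration 3: rows with parent in {5,10,12} -> Fiction (id 11, lev 3), Mystery (id 14, lev 3).
Iteration 4: no rows with parent in {11,14}; recursion stops.

2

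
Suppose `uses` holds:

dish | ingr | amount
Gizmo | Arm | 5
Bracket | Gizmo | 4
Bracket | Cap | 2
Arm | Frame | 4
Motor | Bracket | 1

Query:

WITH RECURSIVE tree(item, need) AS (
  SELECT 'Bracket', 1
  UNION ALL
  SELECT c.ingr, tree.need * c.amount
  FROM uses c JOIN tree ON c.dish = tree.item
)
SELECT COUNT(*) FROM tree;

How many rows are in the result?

Base: (Bracket, need=1).
Iteration 1: components of {Bracket} -> Cap = 1*2 = 2, Gizmo = 1*4 = 4.
Iteration 2: components of {Cap,Gizmo} -> Arm = 4*5 = 20.
Iteration 3: components of {Arm} -> Frame = 20*4 = 80.
Iteration 4: no further components; recursion stops.
Total rows emitted: 5.

5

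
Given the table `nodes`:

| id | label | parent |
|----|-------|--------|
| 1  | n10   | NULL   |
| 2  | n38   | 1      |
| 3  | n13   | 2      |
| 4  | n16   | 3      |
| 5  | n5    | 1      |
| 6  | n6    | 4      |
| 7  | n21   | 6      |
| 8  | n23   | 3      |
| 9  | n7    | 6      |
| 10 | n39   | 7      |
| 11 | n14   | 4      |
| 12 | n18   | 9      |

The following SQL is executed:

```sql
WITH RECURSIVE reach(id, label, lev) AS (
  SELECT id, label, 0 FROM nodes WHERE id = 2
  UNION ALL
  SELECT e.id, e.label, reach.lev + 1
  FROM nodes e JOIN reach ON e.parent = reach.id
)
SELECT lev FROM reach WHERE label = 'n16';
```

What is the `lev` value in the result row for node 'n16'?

2

Base: id=2 (n38) at lev 0.
Iteration 1: rows with parent in {2} -> n13 (id 3, lev 1).
Iteration 2: rows with parent in {3} -> n16 (id 4, lev 2), n23 (id 8, lev 2).
Iteration 3: rows with parent in {4,8} -> n6 (id 6, lev 3), n14 (id 11, lev 3).
Iteration 4: rows with parent in {6,11} -> n21 (id 7, lev 4), n7 (id 9, lev 4).
Iteration 5: rows with parent in {7,9} -> n39 (id 10, lev 5), n18 (id 12, lev 5).
Iteration 6: no rows with parent in {10,12}; recursion stops.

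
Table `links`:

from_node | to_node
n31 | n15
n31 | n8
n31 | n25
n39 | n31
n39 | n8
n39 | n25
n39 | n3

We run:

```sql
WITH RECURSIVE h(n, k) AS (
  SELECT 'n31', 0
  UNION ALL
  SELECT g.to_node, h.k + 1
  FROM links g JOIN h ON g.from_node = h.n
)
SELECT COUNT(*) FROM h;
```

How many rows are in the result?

Base: (n31, k=0).
Iteration 1: edges from {n31} -> (n15, k=1), (n25, k=1), (n8, k=1).
Iteration 2: no outgoing edges from {n15,n25,n8}; recursion stops.
Total rows emitted: 4.

4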